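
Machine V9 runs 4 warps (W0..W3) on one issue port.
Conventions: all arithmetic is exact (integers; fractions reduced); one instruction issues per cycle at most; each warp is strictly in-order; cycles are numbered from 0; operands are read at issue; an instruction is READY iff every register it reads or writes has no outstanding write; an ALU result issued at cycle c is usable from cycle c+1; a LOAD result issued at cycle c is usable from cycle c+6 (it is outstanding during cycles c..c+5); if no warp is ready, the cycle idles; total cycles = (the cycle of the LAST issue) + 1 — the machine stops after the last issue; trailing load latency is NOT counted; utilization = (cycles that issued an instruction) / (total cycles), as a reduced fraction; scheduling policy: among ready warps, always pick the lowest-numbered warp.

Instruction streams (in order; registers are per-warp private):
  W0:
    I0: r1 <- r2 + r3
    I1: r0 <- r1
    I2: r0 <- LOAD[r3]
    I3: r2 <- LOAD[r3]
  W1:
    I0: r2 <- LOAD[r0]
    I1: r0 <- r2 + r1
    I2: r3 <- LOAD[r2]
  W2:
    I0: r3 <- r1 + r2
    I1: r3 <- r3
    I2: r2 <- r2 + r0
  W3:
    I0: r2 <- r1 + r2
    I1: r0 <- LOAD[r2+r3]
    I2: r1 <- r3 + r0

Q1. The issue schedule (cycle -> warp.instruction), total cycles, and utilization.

cycle 0: W0.I0
cycle 1: W0.I1
cycle 2: W0.I2
cycle 3: W0.I3
cycle 4: W1.I0
cycle 5: W2.I0
cycle 6: W2.I1
cycle 7: W2.I2
cycle 8: W3.I0
cycle 9: W3.I1
cycle 10: W1.I1
cycle 11: W1.I2
cycle 12: idle
cycle 13: idle
cycle 14: idle
cycle 15: W3.I2

Answer: 16 cycles, utilization 13/16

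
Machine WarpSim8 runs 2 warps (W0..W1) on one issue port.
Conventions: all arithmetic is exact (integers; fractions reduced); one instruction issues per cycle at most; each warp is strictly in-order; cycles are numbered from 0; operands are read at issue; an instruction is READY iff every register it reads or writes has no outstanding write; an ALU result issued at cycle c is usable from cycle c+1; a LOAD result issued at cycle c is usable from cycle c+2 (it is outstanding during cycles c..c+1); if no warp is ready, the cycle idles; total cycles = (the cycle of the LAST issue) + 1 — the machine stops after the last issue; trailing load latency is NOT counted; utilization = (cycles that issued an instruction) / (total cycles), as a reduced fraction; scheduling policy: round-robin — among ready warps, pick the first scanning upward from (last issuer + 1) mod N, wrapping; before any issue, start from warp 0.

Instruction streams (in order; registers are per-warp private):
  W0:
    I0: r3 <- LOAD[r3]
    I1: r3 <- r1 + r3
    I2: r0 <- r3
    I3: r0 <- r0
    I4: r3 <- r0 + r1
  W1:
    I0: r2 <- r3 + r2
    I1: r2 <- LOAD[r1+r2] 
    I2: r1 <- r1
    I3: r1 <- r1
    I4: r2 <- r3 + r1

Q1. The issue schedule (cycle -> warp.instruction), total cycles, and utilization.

cycle 0: W0.I0
cycle 1: W1.I0
cycle 2: W0.I1
cycle 3: W1.I1
cycle 4: W0.I2
cycle 5: W1.I2
cycle 6: W0.I3
cycle 7: W1.I3
cycle 8: W0.I4
cycle 9: W1.I4

Answer: 10 cycles, utilization 1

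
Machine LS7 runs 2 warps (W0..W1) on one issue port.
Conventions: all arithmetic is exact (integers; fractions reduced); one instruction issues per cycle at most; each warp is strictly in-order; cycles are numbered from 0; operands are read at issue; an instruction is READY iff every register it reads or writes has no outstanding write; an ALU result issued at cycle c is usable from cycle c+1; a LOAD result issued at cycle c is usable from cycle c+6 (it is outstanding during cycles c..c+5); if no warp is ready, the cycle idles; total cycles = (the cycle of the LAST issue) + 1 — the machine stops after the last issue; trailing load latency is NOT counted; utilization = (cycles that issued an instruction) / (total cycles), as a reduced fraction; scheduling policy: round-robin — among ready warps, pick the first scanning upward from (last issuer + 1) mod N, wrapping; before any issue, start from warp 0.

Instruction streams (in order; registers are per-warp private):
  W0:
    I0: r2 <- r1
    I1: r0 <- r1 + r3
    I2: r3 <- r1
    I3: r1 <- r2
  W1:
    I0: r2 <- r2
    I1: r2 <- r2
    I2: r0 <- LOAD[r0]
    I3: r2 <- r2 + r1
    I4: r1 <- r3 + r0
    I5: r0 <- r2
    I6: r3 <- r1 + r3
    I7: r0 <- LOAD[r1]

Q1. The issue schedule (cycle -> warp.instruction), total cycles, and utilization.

cycle 0: W0.I0
cycle 1: W1.I0
cycle 2: W0.I1
cycle 3: W1.I1
cycle 4: W0.I2
cycle 5: W1.I2
cycle 6: W0.I3
cycle 7: W1.I3
cycle 8: idle
cycle 9: idle
cycle 10: idle
cycle 11: W1.I4
cycle 12: W1.I5
cycle 13: W1.I6
cycle 14: W1.I7

Answer: 15 cycles, utilization 4/5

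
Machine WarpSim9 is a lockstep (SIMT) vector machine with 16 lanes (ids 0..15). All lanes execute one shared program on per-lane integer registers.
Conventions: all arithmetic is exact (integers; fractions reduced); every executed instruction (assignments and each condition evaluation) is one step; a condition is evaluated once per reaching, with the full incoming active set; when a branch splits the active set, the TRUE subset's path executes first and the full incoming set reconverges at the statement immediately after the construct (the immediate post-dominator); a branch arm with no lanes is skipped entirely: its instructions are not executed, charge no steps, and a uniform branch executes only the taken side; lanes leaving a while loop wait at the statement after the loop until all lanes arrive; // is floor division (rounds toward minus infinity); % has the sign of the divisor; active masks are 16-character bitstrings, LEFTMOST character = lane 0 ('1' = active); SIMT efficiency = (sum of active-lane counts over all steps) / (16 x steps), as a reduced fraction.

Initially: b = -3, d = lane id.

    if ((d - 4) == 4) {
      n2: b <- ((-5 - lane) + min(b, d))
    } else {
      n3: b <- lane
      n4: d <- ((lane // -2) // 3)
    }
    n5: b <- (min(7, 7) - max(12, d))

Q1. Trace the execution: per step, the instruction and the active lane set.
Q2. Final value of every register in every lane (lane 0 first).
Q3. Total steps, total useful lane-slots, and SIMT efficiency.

step 0: eval ((d - 4) == 4)          1111111111111111
step 1: b <- ((-5 - lane) + min(b, d)) 0000000010000000
step 2: b <- lane                    1111111101111111
step 3: d <- ((lane // -2) // 3)     1111111101111111
step 4: b <- (min(7, 7) - max(12, d)) 1111111111111111

Answer: 5 steps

b: -5,-5,-5,-5,-5,-5,-5,-5,-5,-5,-5,-5,-5,-5,-5,-5
d: 0,-1,-1,-1,-1,-1,-1,-2,8,-2,-2,-2,-2,-3,-3,-3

steps = 5; useful = 63; efficiency = 63/80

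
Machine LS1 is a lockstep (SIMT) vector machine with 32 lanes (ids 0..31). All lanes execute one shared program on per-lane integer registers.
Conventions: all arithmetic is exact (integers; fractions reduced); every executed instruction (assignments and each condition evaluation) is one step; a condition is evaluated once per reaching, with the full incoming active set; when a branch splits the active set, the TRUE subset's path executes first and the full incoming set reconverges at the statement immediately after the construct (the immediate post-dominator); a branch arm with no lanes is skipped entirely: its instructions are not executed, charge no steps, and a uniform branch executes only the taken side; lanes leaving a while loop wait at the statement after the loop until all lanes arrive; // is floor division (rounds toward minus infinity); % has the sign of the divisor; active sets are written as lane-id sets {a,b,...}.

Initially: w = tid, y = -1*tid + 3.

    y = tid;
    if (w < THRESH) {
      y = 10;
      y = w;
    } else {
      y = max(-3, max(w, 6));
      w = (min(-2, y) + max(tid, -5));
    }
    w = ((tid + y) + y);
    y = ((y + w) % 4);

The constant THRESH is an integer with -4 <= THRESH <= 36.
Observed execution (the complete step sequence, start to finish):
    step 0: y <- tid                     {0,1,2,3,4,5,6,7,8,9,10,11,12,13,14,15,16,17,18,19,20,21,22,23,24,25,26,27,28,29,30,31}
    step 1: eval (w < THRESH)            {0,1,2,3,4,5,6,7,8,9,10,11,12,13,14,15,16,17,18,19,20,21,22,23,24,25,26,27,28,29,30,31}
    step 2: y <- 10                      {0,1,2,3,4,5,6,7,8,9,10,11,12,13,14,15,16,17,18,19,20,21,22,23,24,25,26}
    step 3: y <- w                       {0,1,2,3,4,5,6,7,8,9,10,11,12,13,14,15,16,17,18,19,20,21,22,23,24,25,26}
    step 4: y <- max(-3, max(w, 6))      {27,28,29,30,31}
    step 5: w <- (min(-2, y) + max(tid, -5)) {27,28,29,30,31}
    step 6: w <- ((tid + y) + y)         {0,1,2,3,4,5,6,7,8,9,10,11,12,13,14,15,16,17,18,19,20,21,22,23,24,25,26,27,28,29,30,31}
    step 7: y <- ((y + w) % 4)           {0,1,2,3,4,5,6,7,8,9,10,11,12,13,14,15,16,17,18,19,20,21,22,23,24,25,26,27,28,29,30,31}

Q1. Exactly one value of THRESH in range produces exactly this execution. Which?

Answer: THRESH = 27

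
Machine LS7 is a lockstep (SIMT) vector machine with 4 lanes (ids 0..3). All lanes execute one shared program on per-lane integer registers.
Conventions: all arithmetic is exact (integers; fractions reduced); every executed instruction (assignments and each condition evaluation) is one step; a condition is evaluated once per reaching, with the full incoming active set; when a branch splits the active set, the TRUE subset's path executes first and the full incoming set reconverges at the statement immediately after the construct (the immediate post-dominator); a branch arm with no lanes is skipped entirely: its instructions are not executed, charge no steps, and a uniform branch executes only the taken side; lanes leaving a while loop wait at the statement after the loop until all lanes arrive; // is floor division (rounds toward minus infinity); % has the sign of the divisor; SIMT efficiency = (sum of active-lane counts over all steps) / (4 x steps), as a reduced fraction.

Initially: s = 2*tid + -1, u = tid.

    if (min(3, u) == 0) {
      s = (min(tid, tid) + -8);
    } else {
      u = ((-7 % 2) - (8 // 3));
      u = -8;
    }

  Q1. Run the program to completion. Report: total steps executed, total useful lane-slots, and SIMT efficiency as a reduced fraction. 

Answer: 4 steps, 11 useful, 11/16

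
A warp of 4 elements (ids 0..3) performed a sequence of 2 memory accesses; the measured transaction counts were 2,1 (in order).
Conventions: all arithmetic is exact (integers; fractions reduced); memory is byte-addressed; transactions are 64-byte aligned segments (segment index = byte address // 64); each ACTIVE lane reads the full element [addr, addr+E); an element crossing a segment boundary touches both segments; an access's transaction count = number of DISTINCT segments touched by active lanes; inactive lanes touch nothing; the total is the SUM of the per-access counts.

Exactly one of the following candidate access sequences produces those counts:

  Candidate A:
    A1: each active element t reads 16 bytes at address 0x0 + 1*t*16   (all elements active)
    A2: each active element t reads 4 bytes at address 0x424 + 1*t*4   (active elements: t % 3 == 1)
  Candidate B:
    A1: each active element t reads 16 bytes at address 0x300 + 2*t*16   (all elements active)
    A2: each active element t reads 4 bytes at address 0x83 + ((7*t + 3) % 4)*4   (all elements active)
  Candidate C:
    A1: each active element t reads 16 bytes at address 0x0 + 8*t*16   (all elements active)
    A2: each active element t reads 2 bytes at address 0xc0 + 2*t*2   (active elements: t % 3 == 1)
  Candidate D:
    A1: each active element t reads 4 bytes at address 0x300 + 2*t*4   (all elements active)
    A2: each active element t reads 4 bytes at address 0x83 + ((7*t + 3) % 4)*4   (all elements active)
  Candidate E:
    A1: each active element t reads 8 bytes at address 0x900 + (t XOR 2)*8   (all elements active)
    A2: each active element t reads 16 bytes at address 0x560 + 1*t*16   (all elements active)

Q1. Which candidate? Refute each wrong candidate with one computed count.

A: A1 gives 1 transaction, not 2
C: A1 gives 4 transactions, not 2
D: A1 gives 1 transaction, not 2
E: A1 gives 1 transaction, not 2
B: all counts match (2,1)

Answer: B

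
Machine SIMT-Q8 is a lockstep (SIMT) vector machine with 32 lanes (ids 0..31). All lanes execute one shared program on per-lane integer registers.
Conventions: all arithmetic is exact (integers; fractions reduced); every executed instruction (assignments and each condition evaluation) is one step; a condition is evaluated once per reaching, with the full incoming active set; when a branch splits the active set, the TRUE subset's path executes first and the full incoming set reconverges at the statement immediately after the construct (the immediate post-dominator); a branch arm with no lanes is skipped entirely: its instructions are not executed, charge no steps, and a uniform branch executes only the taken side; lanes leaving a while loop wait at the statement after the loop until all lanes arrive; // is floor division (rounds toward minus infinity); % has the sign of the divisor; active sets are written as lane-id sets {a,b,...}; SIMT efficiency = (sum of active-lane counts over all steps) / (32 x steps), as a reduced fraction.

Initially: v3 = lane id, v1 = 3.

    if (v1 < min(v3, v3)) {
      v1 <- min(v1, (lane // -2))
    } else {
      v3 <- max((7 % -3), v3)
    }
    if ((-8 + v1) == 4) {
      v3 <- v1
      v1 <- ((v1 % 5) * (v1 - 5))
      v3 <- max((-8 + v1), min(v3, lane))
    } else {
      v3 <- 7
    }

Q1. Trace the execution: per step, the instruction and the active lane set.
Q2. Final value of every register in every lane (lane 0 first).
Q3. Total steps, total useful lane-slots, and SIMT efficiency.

step 0: eval (v1 < min(v3, v3))      {0,1,2,3,4,5,6,7,8,9,10,11,12,13,14,15,16,17,18,19,20,21,22,23,24,25,26,27,28,29,30,31}
step 1: v1 <- min(v1, (lane // -2))  {4,5,6,7,8,9,10,11,12,13,14,15,16,17,18,19,20,21,22,23,24,25,26,27,28,29,30,31}
step 2: v3 <- max((7 % -3), v3)      {0,1,2,3}
step 3: eval ((-8 + v1) == 4)        {0,1,2,3,4,5,6,7,8,9,10,11,12,13,14,15,16,17,18,19,20,21,22,23,24,25,26,27,28,29,30,31}
step 4: v3 <- 7                      {0,1,2,3,4,5,6,7,8,9,10,11,12,13,14,15,16,17,18,19,20,21,22,23,24,25,26,27,28,29,30,31}

Answer: 5 steps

v3: 7,7,7,7,7,7,7,7,7,7,7,7,7,7,7,7,7,7,7,7,7,7,7,7,7,7,7,7,7,7,7,7
v1: 3,3,3,3,-2,-3,-3,-4,-4,-5,-5,-6,-6,-7,-7,-8,-8,-9,-9,-10,-10,-11,-11,-12,-12,-13,-13,-14,-14,-15,-15,-16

steps = 5; useful = 128; efficiency = 128/160 = 4/5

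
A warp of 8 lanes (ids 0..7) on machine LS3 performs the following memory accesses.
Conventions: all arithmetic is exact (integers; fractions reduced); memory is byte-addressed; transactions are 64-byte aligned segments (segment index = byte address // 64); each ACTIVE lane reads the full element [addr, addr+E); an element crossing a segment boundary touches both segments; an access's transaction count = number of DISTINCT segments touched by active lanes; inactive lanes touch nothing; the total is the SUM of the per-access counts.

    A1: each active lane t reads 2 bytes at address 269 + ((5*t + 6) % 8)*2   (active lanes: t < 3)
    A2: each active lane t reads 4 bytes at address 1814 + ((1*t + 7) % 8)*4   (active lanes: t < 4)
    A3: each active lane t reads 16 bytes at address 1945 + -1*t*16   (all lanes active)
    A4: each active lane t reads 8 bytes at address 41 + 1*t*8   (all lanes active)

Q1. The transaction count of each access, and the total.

A1: 1 transaction
A2: 1 transaction
A3: 3 transactions
A4: 2 transactions

Answer: 1,1,3,2; total 7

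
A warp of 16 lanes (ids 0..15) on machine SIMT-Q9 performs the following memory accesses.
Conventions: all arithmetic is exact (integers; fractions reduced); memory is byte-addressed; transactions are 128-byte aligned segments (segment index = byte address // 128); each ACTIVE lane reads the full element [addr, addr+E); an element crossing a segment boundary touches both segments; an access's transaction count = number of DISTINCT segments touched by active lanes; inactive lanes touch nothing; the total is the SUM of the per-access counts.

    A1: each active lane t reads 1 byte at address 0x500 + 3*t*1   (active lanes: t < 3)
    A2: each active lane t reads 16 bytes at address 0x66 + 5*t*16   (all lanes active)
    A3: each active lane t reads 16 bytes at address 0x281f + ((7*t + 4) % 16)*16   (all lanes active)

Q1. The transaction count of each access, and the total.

A1: 1 transaction
A2: 11 transactions
A3: 3 transactions

Answer: 1,11,3; total 15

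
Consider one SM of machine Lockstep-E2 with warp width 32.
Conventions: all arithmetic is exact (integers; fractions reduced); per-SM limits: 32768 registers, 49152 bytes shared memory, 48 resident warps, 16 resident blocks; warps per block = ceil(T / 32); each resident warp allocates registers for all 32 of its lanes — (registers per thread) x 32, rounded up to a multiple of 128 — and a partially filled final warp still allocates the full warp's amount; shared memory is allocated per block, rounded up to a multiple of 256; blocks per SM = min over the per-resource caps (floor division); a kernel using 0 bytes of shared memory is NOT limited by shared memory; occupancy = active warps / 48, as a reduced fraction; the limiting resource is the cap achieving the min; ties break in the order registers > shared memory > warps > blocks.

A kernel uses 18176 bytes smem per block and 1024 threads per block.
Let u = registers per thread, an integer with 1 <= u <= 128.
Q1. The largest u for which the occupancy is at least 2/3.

Answer: u = 32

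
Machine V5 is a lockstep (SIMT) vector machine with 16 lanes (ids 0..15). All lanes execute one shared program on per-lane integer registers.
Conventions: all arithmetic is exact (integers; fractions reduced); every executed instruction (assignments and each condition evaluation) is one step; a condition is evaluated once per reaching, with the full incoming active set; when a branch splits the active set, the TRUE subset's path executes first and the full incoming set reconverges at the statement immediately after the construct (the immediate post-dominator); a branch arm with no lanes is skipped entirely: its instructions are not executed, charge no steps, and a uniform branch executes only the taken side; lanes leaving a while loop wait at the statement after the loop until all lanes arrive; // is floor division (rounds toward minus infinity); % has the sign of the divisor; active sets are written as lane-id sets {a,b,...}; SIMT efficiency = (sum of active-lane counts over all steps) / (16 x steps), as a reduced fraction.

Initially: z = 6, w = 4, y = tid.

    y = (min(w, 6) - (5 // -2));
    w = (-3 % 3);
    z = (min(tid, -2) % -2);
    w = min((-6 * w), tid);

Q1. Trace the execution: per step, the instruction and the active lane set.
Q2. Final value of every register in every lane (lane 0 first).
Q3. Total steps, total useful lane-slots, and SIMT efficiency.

step 0: y <- (min(w, 6) - (5 // -2)) {0,1,2,3,4,5,6,7,8,9,10,11,12,13,14,15}
step 1: w <- (-3 % 3)                {0,1,2,3,4,5,6,7,8,9,10,11,12,13,14,15}
step 2: z <- (min(tid, -2) % -2)     {0,1,2,3,4,5,6,7,8,9,10,11,12,13,14,15}
step 3: w <- min((-6 * w), tid)      {0,1,2,3,4,5,6,7,8,9,10,11,12,13,14,15}

Answer: 4 steps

z: 0,0,0,0,0,0,0,0,0,0,0,0,0,0,0,0
w: 0,0,0,0,0,0,0,0,0,0,0,0,0,0,0,0
y: 7,7,7,7,7,7,7,7,7,7,7,7,7,7,7,7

steps = 4; useful = 64; efficiency = 64/64 = 1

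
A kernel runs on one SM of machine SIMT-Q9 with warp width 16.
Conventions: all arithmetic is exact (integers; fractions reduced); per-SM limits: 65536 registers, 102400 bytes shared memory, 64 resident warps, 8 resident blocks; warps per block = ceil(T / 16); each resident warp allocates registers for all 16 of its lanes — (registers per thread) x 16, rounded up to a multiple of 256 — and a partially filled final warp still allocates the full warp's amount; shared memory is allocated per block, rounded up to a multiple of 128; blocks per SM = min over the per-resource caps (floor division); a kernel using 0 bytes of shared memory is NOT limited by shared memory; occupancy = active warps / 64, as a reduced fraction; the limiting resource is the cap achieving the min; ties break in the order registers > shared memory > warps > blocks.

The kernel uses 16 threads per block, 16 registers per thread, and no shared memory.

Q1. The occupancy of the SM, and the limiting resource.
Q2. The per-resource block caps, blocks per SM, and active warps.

Answer: occupancy 1/8, limited by blocks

registers: 256 blocks
shared memory: no limit (kernel uses none)
warps: 64 blocks
blocks: 8 blocks

Answer: 8 blocks, 8 active warps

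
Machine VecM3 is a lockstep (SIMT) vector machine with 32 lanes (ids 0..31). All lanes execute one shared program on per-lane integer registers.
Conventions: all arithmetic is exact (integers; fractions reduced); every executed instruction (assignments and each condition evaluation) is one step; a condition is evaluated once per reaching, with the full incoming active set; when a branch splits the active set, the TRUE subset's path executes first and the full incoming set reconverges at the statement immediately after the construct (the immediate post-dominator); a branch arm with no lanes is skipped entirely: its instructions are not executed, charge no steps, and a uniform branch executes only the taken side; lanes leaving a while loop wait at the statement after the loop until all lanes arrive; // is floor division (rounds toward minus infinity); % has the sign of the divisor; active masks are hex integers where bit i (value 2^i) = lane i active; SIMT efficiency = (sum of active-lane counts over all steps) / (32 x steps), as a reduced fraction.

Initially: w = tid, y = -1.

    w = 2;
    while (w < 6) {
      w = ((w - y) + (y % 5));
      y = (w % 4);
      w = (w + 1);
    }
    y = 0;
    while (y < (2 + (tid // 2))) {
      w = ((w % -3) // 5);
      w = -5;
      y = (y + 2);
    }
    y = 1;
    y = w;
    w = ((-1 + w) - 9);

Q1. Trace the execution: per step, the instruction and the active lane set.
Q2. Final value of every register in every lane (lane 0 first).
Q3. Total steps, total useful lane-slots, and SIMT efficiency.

step 0: w <- 2                       0xffffffff
step 1: eval (w < 6)                 0xffffffff
step 2: w <- ((w - y) + (y % 5))     0xffffffff
step 3: y <- (w % 4)                 0xffffffff
step 4: w <- (w + 1)                 0xffffffff
step 5: eval (w < 6)                 0xffffffff
step 6: y <- 0                       0xffffffff
step 7: eval (y < (2 + (tid // 2)))  0xffffffff
step 8: w <- ((w % -3) // 5)         0xffffffff
step 9: w <- -5                      0xffffffff
step 10: y <- (y + 2)                 0xffffffff
step 11: eval (y < (2 + (tid // 2)))  0xffffffff
step 12: w <- ((w % -3) // 5)         0xfffffffc
step 13: w <- -5                      0xfffffffc
step 14: y <- (y + 2)                 0xfffffffc
step 15: eval (y < (2 + (tid // 2)))  0xfffffffc
step 16: w <- ((w % -3) // 5)         0xffffffc0
step 17: w <- -5                      0xffffffc0
step 18: y <- (y + 2)                 0xffffffc0
step 19: eval (y < (2 + (tid // 2)))  0xffffffc0
step 20: w <- ((w % -3) // 5)         0xfffffc00
step 21: w <- -5                      0xfffffc00
step 22: y <- (y + 2)                 0xfffffc00
step 23: eval (y < (2 + (tid // 2)))  0xfffffc00
step 24: w <- ((w % -3) // 5)         0xffffc000
step 25: w <- -5                      0xffffc000
step 26: y <- (y + 2)                 0xffffc000
step 27: eval (y < (2 + (tid // 2)))  0xffffc000
step 28: w <- ((w % -3) // 5)         0xfffc0000
step 29: w <- -5                      0xfffc0000
step 30: y <- (y + 2)                 0xfffc0000
step 31: eval (y < (2 + (tid // 2)))  0xfffc0000
step 32: w <- ((w % -3) // 5)         0xffc00000
step 33: w <- -5                      0xffc00000
step 34: y <- (y + 2)                 0xffc00000
step 35: eval (y < (2 + (tid // 2)))  0xffc00000
step 36: w <- ((w % -3) // 5)         0xfc000000
step 37: w <- -5                      0xfc000000
step 38: y <- (y + 2)                 0xfc000000
step 39: eval (y < (2 + (tid // 2)))  0xfc000000
step 40: w <- ((w % -3) // 5)         0xc0000000
step 41: w <- -5                      0xc0000000
step 42: y <- (y + 2)                 0xc0000000
step 43: eval (y < (2 + (tid // 2)))  0xc0000000
step 44: y <- 1                       0xffffffff
step 45: y <- w                       0xffffffff
step 46: w <- ((-1 + w) - 9)          0xffffffff

Answer: 47 steps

w: -15,-15,-15,-15,-15,-15,-15,-15,-15,-15,-15,-15,-15,-15,-15,-15,-15,-15,-15,-15,-15,-15,-15,-15,-15,-15,-15,-15,-15,-15,-15,-15
y: -5,-5,-5,-5,-5,-5,-5,-5,-5,-5,-5,-5,-5,-5,-5,-5,-5,-5,-5,-5,-5,-5,-5,-5,-5,-5,-5,-5,-5,-5,-5,-5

steps = 47; useful = 992; efficiency = 992/1504 = 31/47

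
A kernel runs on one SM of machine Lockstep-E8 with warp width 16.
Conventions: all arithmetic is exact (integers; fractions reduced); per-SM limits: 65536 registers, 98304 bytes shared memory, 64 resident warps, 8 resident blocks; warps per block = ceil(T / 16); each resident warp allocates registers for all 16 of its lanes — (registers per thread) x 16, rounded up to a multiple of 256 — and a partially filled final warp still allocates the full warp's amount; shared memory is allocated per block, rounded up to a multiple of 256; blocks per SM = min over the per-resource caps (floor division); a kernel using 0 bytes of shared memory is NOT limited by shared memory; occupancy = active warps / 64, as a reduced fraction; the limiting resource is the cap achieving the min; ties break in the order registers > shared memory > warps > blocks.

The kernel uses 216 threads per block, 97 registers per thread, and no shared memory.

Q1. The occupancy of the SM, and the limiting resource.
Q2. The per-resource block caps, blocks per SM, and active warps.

Answer: occupancy 7/16, limited by registers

registers: 2 blocks
shared memory: no limit (kernel uses none)
warps: 4 blocks
blocks: 8 blocks

Answer: 2 blocks, 28 active warps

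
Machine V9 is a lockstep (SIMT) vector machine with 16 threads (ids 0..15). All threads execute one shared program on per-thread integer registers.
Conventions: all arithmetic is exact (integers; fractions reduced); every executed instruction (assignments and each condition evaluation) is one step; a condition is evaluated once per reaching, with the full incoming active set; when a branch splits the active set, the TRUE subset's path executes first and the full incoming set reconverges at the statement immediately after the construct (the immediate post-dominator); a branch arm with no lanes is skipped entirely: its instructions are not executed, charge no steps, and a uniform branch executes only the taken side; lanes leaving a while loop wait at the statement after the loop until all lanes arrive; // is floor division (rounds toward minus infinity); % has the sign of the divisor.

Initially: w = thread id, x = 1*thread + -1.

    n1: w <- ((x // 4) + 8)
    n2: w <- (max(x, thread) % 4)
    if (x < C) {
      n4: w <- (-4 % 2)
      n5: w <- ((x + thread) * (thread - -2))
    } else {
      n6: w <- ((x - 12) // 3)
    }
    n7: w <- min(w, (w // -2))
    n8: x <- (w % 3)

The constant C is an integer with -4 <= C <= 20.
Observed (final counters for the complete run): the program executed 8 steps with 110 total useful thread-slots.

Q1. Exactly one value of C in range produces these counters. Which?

Answer: C = 13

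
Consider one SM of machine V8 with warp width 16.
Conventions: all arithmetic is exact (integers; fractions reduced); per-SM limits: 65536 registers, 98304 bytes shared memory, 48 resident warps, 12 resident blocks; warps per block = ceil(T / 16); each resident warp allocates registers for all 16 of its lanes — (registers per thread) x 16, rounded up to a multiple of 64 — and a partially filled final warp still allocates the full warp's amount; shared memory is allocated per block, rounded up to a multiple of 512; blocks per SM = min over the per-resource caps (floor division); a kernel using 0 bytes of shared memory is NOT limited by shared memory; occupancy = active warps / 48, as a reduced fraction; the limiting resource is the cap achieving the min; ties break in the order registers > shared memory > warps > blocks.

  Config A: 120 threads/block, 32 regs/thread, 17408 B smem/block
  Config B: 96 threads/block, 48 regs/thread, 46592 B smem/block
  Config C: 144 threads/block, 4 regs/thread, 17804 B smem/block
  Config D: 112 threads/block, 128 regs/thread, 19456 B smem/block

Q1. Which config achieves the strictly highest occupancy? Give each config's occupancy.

occupancies: A 5/6, B 1/4, C 15/16, D 7/12

Answer: C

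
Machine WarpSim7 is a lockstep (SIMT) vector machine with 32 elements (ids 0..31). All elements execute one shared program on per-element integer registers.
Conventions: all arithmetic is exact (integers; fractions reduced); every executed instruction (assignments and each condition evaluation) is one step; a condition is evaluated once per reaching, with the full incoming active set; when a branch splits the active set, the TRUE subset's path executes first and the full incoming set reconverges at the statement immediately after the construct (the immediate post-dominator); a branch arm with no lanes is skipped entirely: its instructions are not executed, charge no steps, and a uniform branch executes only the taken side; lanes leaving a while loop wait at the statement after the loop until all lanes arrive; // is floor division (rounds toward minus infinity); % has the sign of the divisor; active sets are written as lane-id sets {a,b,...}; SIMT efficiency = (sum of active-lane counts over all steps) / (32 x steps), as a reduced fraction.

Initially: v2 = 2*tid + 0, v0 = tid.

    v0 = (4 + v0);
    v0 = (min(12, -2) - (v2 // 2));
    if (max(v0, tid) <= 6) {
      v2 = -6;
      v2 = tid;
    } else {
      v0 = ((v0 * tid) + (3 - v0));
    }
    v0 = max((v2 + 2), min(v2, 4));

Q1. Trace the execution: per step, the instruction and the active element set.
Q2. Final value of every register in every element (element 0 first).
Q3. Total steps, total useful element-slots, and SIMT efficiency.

step 0: v0 <- (4 + v0)               {0,1,2,3,4,5,6,7,8,9,10,11,12,13,14,15,16,17,18,19,20,21,22,23,24,25,26,27,28,29,30,31}
step 1: v0 <- (min(12, -2) - (v2 // 2)) {0,1,2,3,4,5,6,7,8,9,10,11,12,13,14,15,16,17,18,19,20,21,22,23,24,25,26,27,28,29,30,31}
step 2: eval (max(v0, tid) <= 6)     {0,1,2,3,4,5,6,7,8,9,10,11,12,13,14,15,16,17,18,19,20,21,22,23,24,25,26,27,28,29,30,31}
step 3: v2 <- -6                     {0,1,2,3,4,5,6}
step 4: v2 <- tid                    {0,1,2,3,4,5,6}
step 5: v0 <- ((v0 * tid) + (3 - v0)) {7,8,9,10,11,12,13,14,15,16,17,18,19,20,21,22,23,24,25,26,27,28,29,30,31}
step 6: v0 <- max((v2 + 2), min(v2, 4)) {0,1,2,3,4,5,6,7,8,9,10,11,12,13,14,15,16,17,18,19,20,21,22,23,24,25,26,27,28,29,30,31}

Answer: 7 steps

v2: 0,1,2,3,4,5,6,14,16,18,20,22,24,26,28,30,32,34,36,38,40,42,44,46,48,50,52,54,56,58,60,62
v0: 2,3,4,5,6,7,8,16,18,20,22,24,26,28,30,32,34,36,38,40,42,44,46,48,50,52,54,56,58,60,62,64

steps = 7; useful = 167; efficiency = 167/224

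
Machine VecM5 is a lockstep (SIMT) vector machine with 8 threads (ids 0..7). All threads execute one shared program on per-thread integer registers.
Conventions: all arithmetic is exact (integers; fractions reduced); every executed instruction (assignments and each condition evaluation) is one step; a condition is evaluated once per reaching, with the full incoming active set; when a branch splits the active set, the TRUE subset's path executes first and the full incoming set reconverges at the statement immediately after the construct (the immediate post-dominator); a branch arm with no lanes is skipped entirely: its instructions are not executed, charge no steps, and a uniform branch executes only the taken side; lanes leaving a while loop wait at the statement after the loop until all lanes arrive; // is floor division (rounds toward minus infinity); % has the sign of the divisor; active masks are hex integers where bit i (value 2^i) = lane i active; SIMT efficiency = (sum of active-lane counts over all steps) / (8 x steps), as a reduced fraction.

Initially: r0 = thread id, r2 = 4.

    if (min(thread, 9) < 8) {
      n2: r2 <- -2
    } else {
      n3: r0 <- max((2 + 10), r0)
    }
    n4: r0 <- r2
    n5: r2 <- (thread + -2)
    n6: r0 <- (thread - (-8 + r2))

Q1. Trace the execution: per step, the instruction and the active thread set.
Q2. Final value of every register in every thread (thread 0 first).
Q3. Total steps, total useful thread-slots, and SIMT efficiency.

step 0: eval (min(thread, 9) < 8)    0xff
step 1: r2 <- -2                     0xff
step 2: r0 <- r2                     0xff
step 3: r2 <- (thread + -2)          0xff
step 4: r0 <- (thread - (-8 + r2))   0xff

Answer: 5 steps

r0: 10,10,10,10,10,10,10,10
r2: -2,-1,0,1,2,3,4,5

steps = 5; useful = 40; efficiency = 40/40 = 1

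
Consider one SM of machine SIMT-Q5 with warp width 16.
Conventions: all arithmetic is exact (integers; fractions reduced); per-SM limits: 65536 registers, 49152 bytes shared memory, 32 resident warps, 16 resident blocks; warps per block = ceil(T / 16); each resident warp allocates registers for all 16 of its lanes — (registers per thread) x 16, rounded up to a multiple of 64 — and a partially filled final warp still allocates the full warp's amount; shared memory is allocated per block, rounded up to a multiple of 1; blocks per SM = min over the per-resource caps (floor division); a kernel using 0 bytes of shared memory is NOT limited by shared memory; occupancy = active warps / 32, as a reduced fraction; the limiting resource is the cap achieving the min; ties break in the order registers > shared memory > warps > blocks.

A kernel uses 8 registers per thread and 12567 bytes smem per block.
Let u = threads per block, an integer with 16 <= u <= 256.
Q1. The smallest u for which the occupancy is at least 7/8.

Answer: u = 145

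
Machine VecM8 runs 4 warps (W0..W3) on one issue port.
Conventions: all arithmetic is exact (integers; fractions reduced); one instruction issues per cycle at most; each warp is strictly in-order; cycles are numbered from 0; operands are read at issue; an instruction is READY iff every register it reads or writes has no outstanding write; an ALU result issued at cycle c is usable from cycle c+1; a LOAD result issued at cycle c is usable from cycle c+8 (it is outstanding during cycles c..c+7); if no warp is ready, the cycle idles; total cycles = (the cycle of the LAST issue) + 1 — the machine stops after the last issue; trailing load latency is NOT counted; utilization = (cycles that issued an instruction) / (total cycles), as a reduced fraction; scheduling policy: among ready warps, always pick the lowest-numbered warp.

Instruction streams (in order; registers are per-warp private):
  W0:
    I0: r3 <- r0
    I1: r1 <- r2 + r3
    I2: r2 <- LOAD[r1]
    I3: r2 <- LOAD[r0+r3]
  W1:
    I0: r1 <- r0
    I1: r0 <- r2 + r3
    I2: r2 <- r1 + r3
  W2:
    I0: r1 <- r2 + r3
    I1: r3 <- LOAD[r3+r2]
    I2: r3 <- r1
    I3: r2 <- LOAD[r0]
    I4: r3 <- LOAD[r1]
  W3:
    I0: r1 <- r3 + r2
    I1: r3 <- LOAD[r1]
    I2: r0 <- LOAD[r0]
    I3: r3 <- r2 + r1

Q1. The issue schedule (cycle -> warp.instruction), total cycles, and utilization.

cycle 0: W0.I0
cycle 1: W0.I1
cycle 2: W0.I2
cycle 3: W1.I0
cycle 4: W1.I1
cycle 5: W1.I2
cycle 6: W2.I0
cycle 7: W2.I1
cycle 8: W3.I0
cycle 9: W3.I1
cycle 10: W0.I3
cycle 11: W3.I2
cycle 12: idle
cycle 13: idle
cycle 14: idle
cycle 15: W2.I2
cycle 16: W2.I3
cycle 17: W2.I4
cycle 18: W3.I3

Answer: 19 cycles, utilization 16/19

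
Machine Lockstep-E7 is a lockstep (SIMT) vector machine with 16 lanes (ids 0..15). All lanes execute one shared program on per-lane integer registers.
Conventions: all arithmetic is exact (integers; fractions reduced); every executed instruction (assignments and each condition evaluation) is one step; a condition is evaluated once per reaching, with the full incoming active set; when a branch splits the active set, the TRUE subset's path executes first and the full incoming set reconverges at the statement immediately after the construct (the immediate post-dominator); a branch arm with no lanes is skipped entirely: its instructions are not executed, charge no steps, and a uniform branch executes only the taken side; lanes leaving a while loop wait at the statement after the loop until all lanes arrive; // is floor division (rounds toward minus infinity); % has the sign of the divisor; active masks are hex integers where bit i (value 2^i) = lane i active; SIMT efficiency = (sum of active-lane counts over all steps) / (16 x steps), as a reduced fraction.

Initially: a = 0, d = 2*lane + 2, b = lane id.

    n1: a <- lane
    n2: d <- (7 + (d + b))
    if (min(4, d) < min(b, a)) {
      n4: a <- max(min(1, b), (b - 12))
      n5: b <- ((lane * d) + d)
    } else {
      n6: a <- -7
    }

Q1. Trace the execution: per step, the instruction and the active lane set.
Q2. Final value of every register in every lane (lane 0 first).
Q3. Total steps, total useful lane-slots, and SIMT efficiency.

step 0: a <- lane                    0xffff
step 1: d <- (7 + (d + b))           0xffff
step 2: eval (min(4, d) < min(b, a)) 0xffff
step 3: a <- max(min(1, b), (b - 12)) 0xffe0
step 4: b <- ((lane * d) + d)        0xffe0
step 5: a <- -7                      0x001f

Answer: 6 steps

a: -7,-7,-7,-7,-7,1,1,1,1,1,1,1,1,1,2,3
d: 9,12,15,18,21,24,27,30,33,36,39,42,45,48,51,54
b: 0,1,2,3,4,144,189,240,297,360,429,504,585,672,765,864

steps = 6; useful = 75; efficiency = 75/96 = 25/32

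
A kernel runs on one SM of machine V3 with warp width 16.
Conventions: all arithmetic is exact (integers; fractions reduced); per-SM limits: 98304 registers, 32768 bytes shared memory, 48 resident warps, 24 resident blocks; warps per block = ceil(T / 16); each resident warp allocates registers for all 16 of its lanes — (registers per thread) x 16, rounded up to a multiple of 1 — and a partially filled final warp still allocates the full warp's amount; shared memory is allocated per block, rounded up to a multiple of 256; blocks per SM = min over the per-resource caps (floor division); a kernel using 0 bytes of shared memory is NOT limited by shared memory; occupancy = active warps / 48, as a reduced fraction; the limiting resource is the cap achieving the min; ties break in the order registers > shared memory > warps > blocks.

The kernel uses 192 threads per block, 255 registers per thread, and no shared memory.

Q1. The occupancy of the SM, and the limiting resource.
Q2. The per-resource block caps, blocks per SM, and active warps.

Answer: occupancy 1/2, limited by registers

registers: 2 blocks
shared memory: no limit (kernel uses none)
warps: 4 blocks
blocks: 24 blocks

Answer: 2 blocks, 24 active warps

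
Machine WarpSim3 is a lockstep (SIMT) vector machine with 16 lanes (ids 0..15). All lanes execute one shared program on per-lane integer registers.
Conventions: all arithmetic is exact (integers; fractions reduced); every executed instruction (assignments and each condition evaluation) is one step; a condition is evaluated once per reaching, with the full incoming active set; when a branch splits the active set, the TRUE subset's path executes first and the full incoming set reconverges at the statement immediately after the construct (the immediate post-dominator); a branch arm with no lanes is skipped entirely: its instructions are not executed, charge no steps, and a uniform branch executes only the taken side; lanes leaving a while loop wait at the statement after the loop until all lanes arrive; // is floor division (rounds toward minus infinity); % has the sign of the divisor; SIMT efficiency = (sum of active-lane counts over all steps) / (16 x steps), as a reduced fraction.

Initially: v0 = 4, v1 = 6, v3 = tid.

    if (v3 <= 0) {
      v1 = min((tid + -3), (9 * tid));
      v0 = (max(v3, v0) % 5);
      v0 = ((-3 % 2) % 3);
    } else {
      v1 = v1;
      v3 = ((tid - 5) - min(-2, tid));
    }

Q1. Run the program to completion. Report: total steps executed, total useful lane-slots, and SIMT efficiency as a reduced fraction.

Answer: 6 steps, 49 useful, 49/96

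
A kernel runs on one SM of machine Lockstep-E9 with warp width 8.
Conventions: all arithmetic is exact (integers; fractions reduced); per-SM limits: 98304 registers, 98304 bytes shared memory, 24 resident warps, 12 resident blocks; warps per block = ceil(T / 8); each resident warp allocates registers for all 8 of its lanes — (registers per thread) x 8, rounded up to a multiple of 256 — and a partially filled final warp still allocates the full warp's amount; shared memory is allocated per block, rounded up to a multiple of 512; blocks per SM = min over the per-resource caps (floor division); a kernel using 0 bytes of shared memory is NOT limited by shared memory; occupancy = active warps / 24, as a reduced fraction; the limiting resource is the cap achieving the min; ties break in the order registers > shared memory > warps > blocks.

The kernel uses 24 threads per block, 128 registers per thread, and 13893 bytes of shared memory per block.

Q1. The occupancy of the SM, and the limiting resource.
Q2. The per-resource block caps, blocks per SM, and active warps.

Answer: occupancy 3/4, limited by shared memory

registers: 32 blocks
shared memory: 6 blocks
warps: 8 blocks
blocks: 12 blocks

Answer: 6 blocks, 18 active warps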